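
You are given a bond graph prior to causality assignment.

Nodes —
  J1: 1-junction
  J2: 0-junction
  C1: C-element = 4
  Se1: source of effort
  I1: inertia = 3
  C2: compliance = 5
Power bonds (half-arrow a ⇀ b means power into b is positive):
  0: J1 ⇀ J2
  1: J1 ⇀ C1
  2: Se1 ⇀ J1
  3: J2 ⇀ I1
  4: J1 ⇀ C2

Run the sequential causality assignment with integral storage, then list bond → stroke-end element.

b0 |J2
b1 |J1
b2 |J1
b3 |I1
b4 |J1

bond 2 →J1  (Se1: effort source, stroke at far end)
bond 1 →J1  (C1 outputs effort q/C1)
bond 3 →I1  (I1 integral (f out))
bond 0 →J2  (closing 0-jn rule on J2)
bond 4 →J1  (J1: bond 0 brought flow, rest push out)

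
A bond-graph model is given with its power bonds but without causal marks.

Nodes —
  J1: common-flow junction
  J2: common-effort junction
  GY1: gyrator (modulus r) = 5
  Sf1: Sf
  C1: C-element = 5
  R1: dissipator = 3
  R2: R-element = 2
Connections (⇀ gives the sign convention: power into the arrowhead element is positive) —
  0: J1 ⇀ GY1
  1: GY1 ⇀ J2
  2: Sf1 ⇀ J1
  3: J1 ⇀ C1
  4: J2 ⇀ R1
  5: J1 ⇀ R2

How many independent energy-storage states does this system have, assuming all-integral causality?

b2 →Sf1  (source Sf1 imposes f)
b0 →J1  (J1 flow already set via bond 2)
b3 →J1  (1-jn J1 has f-setter on 2)
b5 →J1  (common-f at J1 fixed by 2)
b1 →J2  (GY1 both-in/both-out from 0)
b4 →R1  (0-jn J2 has e-setter on 1)

1  (C1 all integral)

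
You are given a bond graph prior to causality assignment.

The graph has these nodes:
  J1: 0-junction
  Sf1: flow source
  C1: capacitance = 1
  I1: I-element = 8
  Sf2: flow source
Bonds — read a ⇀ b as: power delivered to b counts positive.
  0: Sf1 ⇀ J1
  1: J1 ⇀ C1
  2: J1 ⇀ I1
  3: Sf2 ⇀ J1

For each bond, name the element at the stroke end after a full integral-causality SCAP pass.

b0 →Sf1
b1 →J1
b2 →I1
b3 →Sf2

β0 |Sf1  (Sf1 (Sf) sets flow on bond)
β3 |Sf2  (source Sf2 imposes f)
β1 |J1  (C1: C, integral causality)
β2 |I1  (0-jn J1 has e-setter on 1)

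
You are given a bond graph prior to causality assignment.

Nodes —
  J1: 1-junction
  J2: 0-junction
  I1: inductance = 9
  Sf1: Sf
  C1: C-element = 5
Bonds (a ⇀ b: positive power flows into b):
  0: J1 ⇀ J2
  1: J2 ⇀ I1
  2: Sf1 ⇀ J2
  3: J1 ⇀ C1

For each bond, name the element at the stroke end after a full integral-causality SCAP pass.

β2 stroke→Sf1  (Sf1: flow source, stroke at near end)
β1 stroke→I1  (I1: I, integral causality)
β0 stroke→J2  (only one effort-in slot at J2)
β3 stroke→J1  (J1: bond 0 brought flow, rest push out)

b0 |J2
b1 |I1
b2 |Sf1
b3 |J1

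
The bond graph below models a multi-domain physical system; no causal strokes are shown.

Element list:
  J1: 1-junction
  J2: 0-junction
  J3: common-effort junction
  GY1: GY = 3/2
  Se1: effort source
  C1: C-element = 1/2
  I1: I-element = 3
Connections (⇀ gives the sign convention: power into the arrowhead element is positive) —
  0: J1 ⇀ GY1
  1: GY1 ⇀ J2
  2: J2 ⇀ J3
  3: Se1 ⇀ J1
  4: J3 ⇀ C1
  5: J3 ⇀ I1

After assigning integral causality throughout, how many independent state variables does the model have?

b3 |J1  (Se1 (Se) sets effort on bond)
b0 |GY1  (J1 needs exactly one f-in)
b1 |GY1  (through GY1, causality inverts; strokes same side of GY1)
b2 |J2  (J2 needs exactly one e-in)
b4 |J3  (prefer integral on C1)
b5 |I1  (J3: bond 4 brought effort, rest push out)

2  (C1, I1 all integral)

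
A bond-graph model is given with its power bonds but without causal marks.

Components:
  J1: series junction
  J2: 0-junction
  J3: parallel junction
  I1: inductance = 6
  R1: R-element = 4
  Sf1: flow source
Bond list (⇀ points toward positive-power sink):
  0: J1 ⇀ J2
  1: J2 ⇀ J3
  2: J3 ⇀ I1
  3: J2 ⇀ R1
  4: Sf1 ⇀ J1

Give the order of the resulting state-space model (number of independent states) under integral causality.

β4 stroke at Sf1  (Sf1 (Sf) sets flow on bond)
β0 stroke at J1  (J1: bond 4 brought flow, rest push out)
β2 stroke at I1  (I1: I, integral causality)
β1 stroke at J3  (only one effort-in slot at J3)
β3 stroke at J2  (J2 needs exactly one e-in)

1  (I1 all integral)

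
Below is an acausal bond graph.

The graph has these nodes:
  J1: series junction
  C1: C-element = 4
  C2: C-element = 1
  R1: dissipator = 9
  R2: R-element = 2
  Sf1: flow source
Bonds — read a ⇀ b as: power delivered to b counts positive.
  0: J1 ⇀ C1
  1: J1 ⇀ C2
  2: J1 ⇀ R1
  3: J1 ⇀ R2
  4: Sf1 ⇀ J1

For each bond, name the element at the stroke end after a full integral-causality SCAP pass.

#4 |Sf1  (Sf1 (Sf) sets flow on bond)
#0 |J1  (1-jn J1 has f-setter on 4)
#1 |J1  (1-jn J1 has f-setter on 4)
#2 |J1  (1-jn J1 has f-setter on 4)
#3 |J1  (J1 flow already set via bond 4)

β0 |J1
β1 |J1
β2 |J1
β3 |J1
β4 |Sf1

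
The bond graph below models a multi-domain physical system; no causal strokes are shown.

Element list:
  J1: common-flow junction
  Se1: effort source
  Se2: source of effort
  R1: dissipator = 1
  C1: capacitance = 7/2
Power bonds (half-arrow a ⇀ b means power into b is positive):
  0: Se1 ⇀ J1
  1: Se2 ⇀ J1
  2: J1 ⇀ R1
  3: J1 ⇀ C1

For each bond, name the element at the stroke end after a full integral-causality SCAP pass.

β0 |J1  (Se1: effort source, stroke at far end)
β1 |J1  (Se2 fixes effort; stroke away)
β3 |J1  (C1 outputs effort q/C1)
β2 |R1  (J1 needs exactly one f-in)

#0 |J1
#1 |J1
#2 |R1
#3 |J1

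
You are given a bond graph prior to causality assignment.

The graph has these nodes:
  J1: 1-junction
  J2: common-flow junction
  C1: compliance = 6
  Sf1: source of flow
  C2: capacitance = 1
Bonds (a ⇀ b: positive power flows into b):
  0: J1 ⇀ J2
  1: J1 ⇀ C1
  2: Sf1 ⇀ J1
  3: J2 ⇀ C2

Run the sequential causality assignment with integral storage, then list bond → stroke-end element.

b2 →Sf1  (Sf1: flow source, stroke at near end)
b0 →J1  (common-f at J1 fixed by 2)
b1 →J1  (J1: bond 2 brought flow, rest push out)
b3 →J2  (J2: bond 0 brought flow, rest push out)

b0 →J1
b1 →J1
b2 →Sf1
b3 →J2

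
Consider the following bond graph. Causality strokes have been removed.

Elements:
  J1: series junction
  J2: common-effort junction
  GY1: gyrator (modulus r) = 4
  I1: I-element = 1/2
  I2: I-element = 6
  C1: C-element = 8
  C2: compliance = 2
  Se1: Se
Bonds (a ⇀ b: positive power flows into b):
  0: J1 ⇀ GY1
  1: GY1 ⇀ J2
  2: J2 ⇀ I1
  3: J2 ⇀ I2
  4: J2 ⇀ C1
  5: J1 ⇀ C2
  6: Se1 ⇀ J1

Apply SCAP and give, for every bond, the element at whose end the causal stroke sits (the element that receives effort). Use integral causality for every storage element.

#0 stroke→GY1
#1 stroke→GY1
#2 stroke→I1
#3 stroke→I2
#4 stroke→J2
#5 stroke→J1
#6 stroke→J1

b6 stroke→J1  (source Se1 imposes e)
b2 stroke→I1  (prefer integral on I1)
b3 stroke→I2  (I2: I, integral causality)
b4 stroke→J2  (C1 outputs effort q/C1)
b1 stroke→GY1  (J2: bond 4 brought effort, rest push out)
b0 stroke→GY1  (GY1: gyrator matches bond 1)
b5 stroke→J1  (1-jn J1 has f-setter on 0)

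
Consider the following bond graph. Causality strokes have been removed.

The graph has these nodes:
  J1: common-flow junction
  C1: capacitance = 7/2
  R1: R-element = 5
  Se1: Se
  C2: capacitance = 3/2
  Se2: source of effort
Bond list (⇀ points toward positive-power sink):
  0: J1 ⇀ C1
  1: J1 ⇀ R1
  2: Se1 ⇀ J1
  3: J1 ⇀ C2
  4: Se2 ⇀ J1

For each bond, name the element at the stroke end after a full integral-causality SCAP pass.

β2 stroke at J1  (Se1 fixes effort; stroke away)
β4 stroke at J1  (Se2: effort source, stroke at far end)
β0 stroke at J1  (C1 outputs effort q/C1)
β3 stroke at J1  (C2: C, integral causality)
β1 stroke at R1  (closing 1-jn rule on J1)

β0 stroke→J1
β1 stroke→R1
β2 stroke→J1
β3 stroke→J1
β4 stroke→J1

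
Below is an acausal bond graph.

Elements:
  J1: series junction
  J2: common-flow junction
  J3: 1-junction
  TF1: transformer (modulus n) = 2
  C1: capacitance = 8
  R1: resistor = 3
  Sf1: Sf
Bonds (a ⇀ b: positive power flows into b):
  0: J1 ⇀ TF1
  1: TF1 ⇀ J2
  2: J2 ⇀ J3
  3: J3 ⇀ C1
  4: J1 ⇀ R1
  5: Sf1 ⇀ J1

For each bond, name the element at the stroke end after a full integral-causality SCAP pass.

β0 stroke at J1
β1 stroke at TF1
β2 stroke at J2
β3 stroke at J3
β4 stroke at J1
β5 stroke at Sf1

#5 →Sf1  (source Sf1 imposes f)
#0 →J1  (J1: bond 5 brought flow, rest push out)
#4 →J1  (J1: bond 5 brought flow, rest push out)
#1 →TF1  (TF1 one-in-one-out from 0)
#2 →J2  (1-jn J2 has f-setter on 1)
#3 →J3  (common-f at J3 fixed by 2)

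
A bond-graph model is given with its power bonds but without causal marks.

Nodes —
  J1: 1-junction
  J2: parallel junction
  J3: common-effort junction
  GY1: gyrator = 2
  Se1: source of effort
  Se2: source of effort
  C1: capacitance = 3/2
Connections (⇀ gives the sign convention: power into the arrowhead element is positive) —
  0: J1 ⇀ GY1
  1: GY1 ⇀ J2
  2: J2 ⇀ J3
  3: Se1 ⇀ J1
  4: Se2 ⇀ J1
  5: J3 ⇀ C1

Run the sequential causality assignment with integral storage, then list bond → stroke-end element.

β0 →GY1
β1 →GY1
β2 →J2
β3 →J1
β4 →J1
β5 →J3

#3 stroke at J1  (Se1: effort source, stroke at far end)
#4 stroke at J1  (source Se2 imposes e)
#0 stroke at GY1  (J1 needs exactly one f-in)
#1 stroke at GY1  (GY GY1: same side as bond 0)
#2 stroke at J2  (J2: last free bond brings effort in)
#5 stroke at J3  (J3: last free bond brings effort in)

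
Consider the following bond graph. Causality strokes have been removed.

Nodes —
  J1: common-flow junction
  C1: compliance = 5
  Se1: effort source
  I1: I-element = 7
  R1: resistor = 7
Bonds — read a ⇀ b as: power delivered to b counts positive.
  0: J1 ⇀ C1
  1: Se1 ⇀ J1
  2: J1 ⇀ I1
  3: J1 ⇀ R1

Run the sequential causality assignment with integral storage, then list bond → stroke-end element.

b0 stroke→J1
b1 stroke→J1
b2 stroke→I1
b3 stroke→J1

bond 1 stroke→J1  (Se1: effort source, stroke at far end)
bond 0 stroke→J1  (prefer integral on C1)
bond 2 stroke→I1  (I1: I, integral causality)
bond 3 stroke→J1  (1-jn J1 has f-setter on 2)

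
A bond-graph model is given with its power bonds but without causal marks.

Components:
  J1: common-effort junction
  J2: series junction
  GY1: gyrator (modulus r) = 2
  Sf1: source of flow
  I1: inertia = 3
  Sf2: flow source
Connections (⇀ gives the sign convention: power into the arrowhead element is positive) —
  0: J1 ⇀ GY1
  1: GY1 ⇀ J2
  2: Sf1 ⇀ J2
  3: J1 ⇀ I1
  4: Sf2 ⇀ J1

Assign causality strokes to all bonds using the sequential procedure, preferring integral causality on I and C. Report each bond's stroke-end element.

#2 |Sf1  (Sf1 fixes flow; stroke at Sf1)
#4 |Sf2  (source Sf2 imposes f)
#1 |J2  (common-f at J2 fixed by 2)
#0 |J1  (GY1 both-in/both-out from 1)
#3 |I1  (J1 effort already set via bond 0)

bond 0 stroke→J1
bond 1 stroke→J2
bond 2 stroke→Sf1
bond 3 stroke→I1
bond 4 stroke→Sf2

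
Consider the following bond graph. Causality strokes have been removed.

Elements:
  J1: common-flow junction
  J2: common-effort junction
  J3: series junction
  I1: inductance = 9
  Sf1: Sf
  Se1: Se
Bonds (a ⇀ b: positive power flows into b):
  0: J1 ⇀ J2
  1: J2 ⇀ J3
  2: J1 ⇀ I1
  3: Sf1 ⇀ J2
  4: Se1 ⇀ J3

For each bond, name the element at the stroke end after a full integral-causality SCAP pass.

bond 0 stroke→J1
bond 1 stroke→J2
bond 2 stroke→I1
bond 3 stroke→Sf1
bond 4 stroke→J3

#3 stroke→Sf1  (Sf1: flow source, stroke at near end)
#4 stroke→J3  (source Se1 imposes e)
#1 stroke→J2  (J3: last free bond brings flow in)
#0 stroke→J1  (J2 effort already set via bond 1)
#2 stroke→I1  (closing 1-jn rule on J1)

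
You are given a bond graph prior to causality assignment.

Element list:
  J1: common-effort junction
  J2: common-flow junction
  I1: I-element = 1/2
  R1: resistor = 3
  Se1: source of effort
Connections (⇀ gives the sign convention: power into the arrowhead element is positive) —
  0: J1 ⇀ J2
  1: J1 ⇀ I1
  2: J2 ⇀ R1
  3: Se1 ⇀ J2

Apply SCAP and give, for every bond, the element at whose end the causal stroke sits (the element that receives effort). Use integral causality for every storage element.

#0 →J1
#1 →I1
#2 →J2
#3 →J2

β3 stroke→J2  (Se1 (Se) sets effort on bond)
β1 stroke→I1  (I1 outputs flow p/I1)
β0 stroke→J1  (closing 0-jn rule on J1)
β2 stroke→J2  (common-f at J2 fixed by 0)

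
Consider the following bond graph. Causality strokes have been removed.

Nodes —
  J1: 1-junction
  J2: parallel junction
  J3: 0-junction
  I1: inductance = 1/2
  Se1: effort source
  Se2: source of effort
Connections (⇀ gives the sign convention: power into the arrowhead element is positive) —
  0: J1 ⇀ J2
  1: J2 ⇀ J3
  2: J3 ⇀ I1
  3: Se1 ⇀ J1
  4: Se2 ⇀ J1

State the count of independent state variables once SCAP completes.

β3 stroke→J1  (source Se1 imposes e)
β4 stroke→J1  (Se2 (Se) sets effort on bond)
β0 stroke→J2  (J1: last free bond brings flow in)
β1 stroke→J3  (common-e at J2 fixed by 0)
β2 stroke→I1  (0-jn J3 has e-setter on 1)

1  (I1 all integral)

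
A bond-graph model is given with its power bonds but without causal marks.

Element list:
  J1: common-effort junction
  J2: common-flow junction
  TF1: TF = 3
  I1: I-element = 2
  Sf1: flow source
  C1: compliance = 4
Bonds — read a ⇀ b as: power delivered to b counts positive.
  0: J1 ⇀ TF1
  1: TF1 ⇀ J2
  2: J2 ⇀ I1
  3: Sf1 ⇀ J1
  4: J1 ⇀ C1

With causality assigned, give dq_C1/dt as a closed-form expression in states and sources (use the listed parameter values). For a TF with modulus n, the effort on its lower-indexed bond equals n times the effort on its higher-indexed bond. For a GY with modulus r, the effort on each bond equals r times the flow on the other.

dq_C1/dt = F_Sf1 - p_I1/6

#3 →Sf1  (Sf1 (Sf) sets flow on bond)
#2 →I1  (I1 outputs flow p/I1)
#1 →J2  (J2 flow already set via bond 2)
#0 →TF1  (TF1: transformer flips bond 1)
#4 →J1  (closing 0-jn rule on J1)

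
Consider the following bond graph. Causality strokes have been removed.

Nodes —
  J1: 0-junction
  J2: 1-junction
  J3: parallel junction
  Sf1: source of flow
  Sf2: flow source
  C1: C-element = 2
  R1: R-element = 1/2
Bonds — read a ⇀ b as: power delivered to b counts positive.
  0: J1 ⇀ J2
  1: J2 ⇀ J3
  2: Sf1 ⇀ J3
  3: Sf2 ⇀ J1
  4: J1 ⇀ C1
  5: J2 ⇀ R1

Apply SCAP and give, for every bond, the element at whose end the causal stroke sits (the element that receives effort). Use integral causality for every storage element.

#0 |J2
#1 |J3
#2 |Sf1
#3 |Sf2
#4 |J1
#5 |J2

#2 stroke→Sf1  (Sf1 fixes flow; stroke at Sf1)
#3 stroke→Sf2  (Sf2: flow source, stroke at near end)
#1 stroke→J3  (J3: last free bond brings effort in)
#0 stroke→J2  (1-jn J2 has f-setter on 1)
#5 stroke→J2  (J2: bond 1 brought flow, rest push out)
#4 stroke→J1  (only one effort-in slot at J1)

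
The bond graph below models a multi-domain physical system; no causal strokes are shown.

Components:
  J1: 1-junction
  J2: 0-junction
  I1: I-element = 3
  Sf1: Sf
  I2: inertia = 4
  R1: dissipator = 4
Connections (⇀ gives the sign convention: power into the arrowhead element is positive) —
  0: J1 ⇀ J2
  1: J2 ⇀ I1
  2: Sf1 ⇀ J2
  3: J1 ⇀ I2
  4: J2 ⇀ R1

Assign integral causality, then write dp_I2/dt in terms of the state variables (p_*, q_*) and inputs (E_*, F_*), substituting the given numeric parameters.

β2 |Sf1  (Sf1 (Sf) sets flow on bond)
β1 |I1  (I1 outputs flow p/I1)
β3 |I2  (I2: I, integral causality)
β0 |J1  (J1 flow already set via bond 3)
β4 |J2  (closing 0-jn rule on J2)

dp_I2/dt = -4*F_Sf1 + 4*p_I1/3 - p_I2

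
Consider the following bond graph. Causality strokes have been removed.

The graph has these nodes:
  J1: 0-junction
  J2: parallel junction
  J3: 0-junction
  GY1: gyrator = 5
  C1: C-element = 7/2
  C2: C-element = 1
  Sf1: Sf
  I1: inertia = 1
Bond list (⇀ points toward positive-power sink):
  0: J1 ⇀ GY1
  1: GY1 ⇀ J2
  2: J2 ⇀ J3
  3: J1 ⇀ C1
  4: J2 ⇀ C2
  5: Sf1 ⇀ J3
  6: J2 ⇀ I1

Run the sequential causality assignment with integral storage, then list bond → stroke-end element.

#0 →GY1
#1 →GY1
#2 →J3
#3 →J1
#4 →J2
#5 →Sf1
#6 →I1

b5 stroke at Sf1  (Sf1 fixes flow; stroke at Sf1)
b2 stroke at J3  (closing 0-jn rule on J3)
b3 stroke at J1  (C1 integral (e out))
b0 stroke at GY1  (J1 effort already set via bond 3)
b1 stroke at GY1  (GY1: gyrator matches bond 0)
b4 stroke at J2  (C2 outputs effort q/C2)
b6 stroke at I1  (J2 effort already set via bond 4)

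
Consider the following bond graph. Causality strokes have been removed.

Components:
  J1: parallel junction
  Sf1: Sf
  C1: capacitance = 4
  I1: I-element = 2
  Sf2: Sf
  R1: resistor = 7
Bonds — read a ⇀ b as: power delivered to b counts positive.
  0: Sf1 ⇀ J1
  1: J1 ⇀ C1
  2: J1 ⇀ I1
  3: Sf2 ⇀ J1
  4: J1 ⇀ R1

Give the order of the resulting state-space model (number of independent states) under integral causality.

b0 stroke at Sf1  (Sf1 fixes flow; stroke at Sf1)
b3 stroke at Sf2  (Sf2 (Sf) sets flow on bond)
b1 stroke at J1  (C1 outputs effort q/C1)
b2 stroke at I1  (common-e at J1 fixed by 1)
b4 stroke at R1  (J1: bond 1 brought effort, rest push out)

2  (C1, I1 all integral)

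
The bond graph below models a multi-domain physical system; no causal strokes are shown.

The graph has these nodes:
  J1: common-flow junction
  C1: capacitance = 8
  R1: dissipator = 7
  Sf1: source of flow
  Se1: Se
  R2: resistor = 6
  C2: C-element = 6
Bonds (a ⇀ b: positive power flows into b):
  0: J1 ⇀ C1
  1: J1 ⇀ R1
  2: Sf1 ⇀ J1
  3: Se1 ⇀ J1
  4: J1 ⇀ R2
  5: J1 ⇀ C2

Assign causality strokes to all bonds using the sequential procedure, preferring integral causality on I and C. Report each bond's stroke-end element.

β0 stroke→J1
β1 stroke→J1
β2 stroke→Sf1
β3 stroke→J1
β4 stroke→J1
β5 stroke→J1

b2 stroke→Sf1  (Sf1: flow source, stroke at near end)
b3 stroke→J1  (Se1 (Se) sets effort on bond)
b0 stroke→J1  (J1: bond 2 brought flow, rest push out)
b1 stroke→J1  (common-f at J1 fixed by 2)
b4 stroke→J1  (J1 flow already set via bond 2)
b5 stroke→J1  (J1 flow already set via bond 2)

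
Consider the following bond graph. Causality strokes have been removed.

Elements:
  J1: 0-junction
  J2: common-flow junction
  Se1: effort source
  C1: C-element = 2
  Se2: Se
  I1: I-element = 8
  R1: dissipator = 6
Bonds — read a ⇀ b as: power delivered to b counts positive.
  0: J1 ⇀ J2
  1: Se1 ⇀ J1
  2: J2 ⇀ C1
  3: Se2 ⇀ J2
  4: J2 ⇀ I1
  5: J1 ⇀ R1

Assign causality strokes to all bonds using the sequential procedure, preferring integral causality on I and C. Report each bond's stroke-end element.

β1 →J1  (Se1 fixes effort; stroke away)
β3 →J2  (Se2 (Se) sets effort on bond)
β0 →J2  (0-jn J1 has e-setter on 1)
β5 →R1  (J1: bond 1 brought effort, rest push out)
β2 →J2  (C1: C, integral causality)
β4 →I1  (only one flow-in slot at J2)

#0 →J2
#1 →J1
#2 →J2
#3 →J2
#4 →I1
#5 →R1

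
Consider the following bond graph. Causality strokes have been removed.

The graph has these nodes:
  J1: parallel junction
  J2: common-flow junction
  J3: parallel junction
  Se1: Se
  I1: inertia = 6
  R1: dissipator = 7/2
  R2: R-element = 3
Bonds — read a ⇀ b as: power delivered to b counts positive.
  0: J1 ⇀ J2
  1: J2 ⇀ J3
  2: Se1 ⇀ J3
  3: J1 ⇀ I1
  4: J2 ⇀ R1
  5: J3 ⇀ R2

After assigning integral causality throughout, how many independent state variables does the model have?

1  (I1 all integral)

β2 →J3  (source Se1 imposes e)
β1 →J2  (J3: bond 2 brought effort, rest push out)
β5 →R2  (common-e at J3 fixed by 2)
β3 →I1  (I1 outputs flow p/I1)
β0 →J1  (J1 needs exactly one e-in)
β4 →J2  (J2 flow already set via bond 0)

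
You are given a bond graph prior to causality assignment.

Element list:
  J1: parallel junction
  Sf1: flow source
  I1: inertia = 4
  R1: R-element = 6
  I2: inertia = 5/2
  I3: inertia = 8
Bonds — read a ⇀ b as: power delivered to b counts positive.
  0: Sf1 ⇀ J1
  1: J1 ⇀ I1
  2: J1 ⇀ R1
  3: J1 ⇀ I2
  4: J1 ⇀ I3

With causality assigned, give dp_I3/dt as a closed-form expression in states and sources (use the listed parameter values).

b0 →Sf1  (source Sf1 imposes f)
b1 →I1  (prefer integral on I1)
b3 →I2  (I2: I, integral causality)
b4 →I3  (I3 integral (f out))
b2 →J1  (J1: last free bond brings effort in)

dp_I3/dt = 6*F_Sf1 - 3*p_I1/2 - 12*p_I2/5 - 3*p_I3/4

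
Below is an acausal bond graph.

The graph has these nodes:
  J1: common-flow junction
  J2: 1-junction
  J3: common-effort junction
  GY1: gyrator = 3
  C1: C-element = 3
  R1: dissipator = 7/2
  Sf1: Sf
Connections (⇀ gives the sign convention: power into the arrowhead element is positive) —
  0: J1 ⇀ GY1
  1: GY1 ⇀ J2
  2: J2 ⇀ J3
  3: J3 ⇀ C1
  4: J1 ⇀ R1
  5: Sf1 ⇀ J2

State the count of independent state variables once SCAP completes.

1  (C1 all integral)

b5 stroke at Sf1  (Sf1 (Sf) sets flow on bond)
b1 stroke at J2  (J2: bond 5 brought flow, rest push out)
b2 stroke at J2  (1-jn J2 has f-setter on 5)
b3 stroke at J3  (only one effort-in slot at J3)
b0 stroke at J1  (GY1 both-in/both-out from 1)
b4 stroke at R1  (closing 1-jn rule on J1)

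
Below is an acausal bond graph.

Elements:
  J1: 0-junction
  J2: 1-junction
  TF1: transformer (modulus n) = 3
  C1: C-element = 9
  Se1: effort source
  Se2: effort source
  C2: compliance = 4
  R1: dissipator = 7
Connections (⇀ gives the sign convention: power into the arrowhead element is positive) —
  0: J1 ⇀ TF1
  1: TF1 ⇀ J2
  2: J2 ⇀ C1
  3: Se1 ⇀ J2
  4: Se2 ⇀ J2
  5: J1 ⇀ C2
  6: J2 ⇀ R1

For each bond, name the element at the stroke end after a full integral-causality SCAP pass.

β3 stroke at J2  (Se1: effort source, stroke at far end)
β4 stroke at J2  (Se2 (Se) sets effort on bond)
β2 stroke at J2  (prefer integral on C1)
β5 stroke at J1  (C2 outputs effort q/C2)
β0 stroke at TF1  (common-e at J1 fixed by 5)
β1 stroke at J2  (through TF1, causality passes straight; one stroke at TF1)
β6 stroke at R1  (only one flow-in slot at J2)

β0 |TF1
β1 |J2
β2 |J2
β3 |J2
β4 |J2
β5 |J1
β6 |R1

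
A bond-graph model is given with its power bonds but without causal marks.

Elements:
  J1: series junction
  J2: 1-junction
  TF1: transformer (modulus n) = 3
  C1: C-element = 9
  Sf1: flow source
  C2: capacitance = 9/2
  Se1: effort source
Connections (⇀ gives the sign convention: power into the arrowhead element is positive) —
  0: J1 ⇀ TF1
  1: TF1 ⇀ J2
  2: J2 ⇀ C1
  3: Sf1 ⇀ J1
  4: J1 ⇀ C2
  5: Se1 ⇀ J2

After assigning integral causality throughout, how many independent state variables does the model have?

#3 →Sf1  (source Sf1 imposes f)
#5 →J2  (Se1 fixes effort; stroke away)
#0 →J1  (J1 flow already set via bond 3)
#4 →J1  (common-f at J1 fixed by 3)
#1 →TF1  (TF1: transformer flips bond 0)
#2 →J2  (J2 flow already set via bond 1)

2  (C1, C2 all integral)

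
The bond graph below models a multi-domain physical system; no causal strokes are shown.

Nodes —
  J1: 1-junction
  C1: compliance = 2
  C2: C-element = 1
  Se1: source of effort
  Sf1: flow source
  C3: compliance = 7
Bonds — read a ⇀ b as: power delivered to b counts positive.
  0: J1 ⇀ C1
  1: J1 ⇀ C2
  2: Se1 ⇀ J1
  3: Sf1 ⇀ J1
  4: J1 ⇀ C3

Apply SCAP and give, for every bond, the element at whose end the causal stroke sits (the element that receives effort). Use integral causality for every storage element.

b2 stroke→J1  (source Se1 imposes e)
b3 stroke→Sf1  (Sf1 (Sf) sets flow on bond)
b0 stroke→J1  (common-f at J1 fixed by 3)
b1 stroke→J1  (J1 flow already set via bond 3)
b4 stroke→J1  (common-f at J1 fixed by 3)

#0 →J1
#1 →J1
#2 →J1
#3 →Sf1
#4 →J1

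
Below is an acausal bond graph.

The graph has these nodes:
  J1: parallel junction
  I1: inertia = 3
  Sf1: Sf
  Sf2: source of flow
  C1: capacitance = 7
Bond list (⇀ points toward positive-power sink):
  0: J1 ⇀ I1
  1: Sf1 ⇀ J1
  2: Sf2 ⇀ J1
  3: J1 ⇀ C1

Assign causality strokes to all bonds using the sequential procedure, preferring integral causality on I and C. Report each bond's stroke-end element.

bond 1 |Sf1  (Sf1: flow source, stroke at near end)
bond 2 |Sf2  (Sf2: flow source, stroke at near end)
bond 0 |I1  (I1: I, integral causality)
bond 3 |J1  (only one effort-in slot at J1)

b0 →I1
b1 →Sf1
b2 →Sf2
b3 →J1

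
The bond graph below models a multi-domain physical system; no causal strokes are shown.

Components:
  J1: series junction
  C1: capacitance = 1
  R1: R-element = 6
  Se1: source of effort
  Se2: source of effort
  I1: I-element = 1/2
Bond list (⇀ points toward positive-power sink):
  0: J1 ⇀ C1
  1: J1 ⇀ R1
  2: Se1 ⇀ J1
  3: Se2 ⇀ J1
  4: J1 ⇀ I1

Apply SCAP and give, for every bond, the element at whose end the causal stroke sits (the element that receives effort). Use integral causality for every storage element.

β0 stroke at J1
β1 stroke at J1
β2 stroke at J1
β3 stroke at J1
β4 stroke at I1

β2 stroke at J1  (source Se1 imposes e)
β3 stroke at J1  (source Se2 imposes e)
β0 stroke at J1  (C1: C, integral causality)
β4 stroke at I1  (prefer integral on I1)
β1 stroke at J1  (J1: bond 4 brought flow, rest push out)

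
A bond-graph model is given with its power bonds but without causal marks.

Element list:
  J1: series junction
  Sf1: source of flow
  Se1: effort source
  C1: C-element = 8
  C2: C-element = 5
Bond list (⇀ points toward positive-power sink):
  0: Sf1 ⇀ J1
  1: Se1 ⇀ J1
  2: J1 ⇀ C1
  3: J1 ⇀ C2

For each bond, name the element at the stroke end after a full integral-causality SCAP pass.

β0 stroke at Sf1
β1 stroke at J1
β2 stroke at J1
β3 stroke at J1

#0 |Sf1  (Sf1 (Sf) sets flow on bond)
#1 |J1  (Se1 (Se) sets effort on bond)
#2 |J1  (J1 flow already set via bond 0)
#3 |J1  (J1: bond 0 brought flow, rest push out)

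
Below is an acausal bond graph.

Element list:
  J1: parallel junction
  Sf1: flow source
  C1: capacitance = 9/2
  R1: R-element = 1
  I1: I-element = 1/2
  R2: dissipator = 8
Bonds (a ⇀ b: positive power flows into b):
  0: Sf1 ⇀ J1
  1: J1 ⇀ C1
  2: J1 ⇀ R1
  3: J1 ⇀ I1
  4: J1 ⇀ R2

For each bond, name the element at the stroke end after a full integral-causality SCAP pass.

bond 0 |Sf1
bond 1 |J1
bond 2 |R1
bond 3 |I1
bond 4 |R2

b0 stroke at Sf1  (source Sf1 imposes f)
b1 stroke at J1  (C1 outputs effort q/C1)
b2 stroke at R1  (common-e at J1 fixed by 1)
b3 stroke at I1  (0-jn J1 has e-setter on 1)
b4 stroke at R2  (0-jn J1 has e-setter on 1)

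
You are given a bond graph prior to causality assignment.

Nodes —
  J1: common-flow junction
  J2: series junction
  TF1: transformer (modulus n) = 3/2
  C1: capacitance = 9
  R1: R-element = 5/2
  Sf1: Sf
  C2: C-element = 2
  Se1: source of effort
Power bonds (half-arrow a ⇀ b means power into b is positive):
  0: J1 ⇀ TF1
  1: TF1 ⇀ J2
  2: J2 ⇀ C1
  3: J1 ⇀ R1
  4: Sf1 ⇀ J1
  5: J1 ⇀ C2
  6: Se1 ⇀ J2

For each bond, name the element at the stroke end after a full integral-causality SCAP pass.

bond 4 |Sf1  (Sf1 fixes flow; stroke at Sf1)
bond 6 |J2  (source Se1 imposes e)
bond 0 |J1  (common-f at J1 fixed by 4)
bond 3 |J1  (J1: bond 4 brought flow, rest push out)
bond 5 |J1  (common-f at J1 fixed by 4)
bond 1 |TF1  (TF1: transformer flips bond 0)
bond 2 |J2  (common-f at J2 fixed by 1)

bond 0 →J1
bond 1 →TF1
bond 2 →J2
bond 3 →J1
bond 4 →Sf1
bond 5 →J1
bond 6 →J2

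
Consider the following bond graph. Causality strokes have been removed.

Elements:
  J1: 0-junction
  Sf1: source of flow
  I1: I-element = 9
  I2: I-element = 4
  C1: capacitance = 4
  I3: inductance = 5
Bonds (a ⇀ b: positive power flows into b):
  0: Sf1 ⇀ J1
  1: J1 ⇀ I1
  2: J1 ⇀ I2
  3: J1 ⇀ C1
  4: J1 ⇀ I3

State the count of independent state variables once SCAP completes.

4  (C1, I1, I2, I3 all integral)

bond 0 stroke→Sf1  (Sf1 fixes flow; stroke at Sf1)
bond 1 stroke→I1  (I1 outputs flow p/I1)
bond 2 stroke→I2  (I2 integral (f out))
bond 3 stroke→J1  (C1: C, integral causality)
bond 4 stroke→I3  (common-e at J1 fixed by 3)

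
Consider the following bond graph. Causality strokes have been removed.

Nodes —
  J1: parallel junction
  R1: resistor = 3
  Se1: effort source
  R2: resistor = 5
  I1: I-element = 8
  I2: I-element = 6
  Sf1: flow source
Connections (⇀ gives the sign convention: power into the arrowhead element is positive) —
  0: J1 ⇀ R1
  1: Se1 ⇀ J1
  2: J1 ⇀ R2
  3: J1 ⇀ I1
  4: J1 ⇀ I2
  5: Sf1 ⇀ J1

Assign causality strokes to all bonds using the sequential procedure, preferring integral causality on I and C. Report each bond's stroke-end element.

β1 stroke at J1  (Se1 (Se) sets effort on bond)
β5 stroke at Sf1  (Sf1 (Sf) sets flow on bond)
β0 stroke at R1  (common-e at J1 fixed by 1)
β2 stroke at R2  (J1 effort already set via bond 1)
β3 stroke at I1  (0-jn J1 has e-setter on 1)
β4 stroke at I2  (J1: bond 1 brought effort, rest push out)

b0 →R1
b1 →J1
b2 →R2
b3 →I1
b4 →I2
b5 →Sf1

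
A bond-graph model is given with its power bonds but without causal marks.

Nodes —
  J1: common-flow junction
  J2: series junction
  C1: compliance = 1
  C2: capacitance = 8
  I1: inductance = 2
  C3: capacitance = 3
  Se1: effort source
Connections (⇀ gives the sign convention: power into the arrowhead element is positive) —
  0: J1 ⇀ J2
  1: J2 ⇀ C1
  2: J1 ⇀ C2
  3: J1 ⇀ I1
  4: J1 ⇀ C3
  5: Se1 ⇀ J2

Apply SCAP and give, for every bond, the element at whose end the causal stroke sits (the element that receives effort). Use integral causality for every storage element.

#0 →J1
#1 →J2
#2 →J1
#3 →I1
#4 →J1
#5 →J2

bond 5 stroke at J2  (Se1 (Se) sets effort on bond)
bond 1 stroke at J2  (C1: C, integral causality)
bond 0 stroke at J1  (J2 needs exactly one f-in)
bond 2 stroke at J1  (C2: C, integral causality)
bond 3 stroke at I1  (I1: I, integral causality)
bond 4 stroke at J1  (1-jn J1 has f-setter on 3)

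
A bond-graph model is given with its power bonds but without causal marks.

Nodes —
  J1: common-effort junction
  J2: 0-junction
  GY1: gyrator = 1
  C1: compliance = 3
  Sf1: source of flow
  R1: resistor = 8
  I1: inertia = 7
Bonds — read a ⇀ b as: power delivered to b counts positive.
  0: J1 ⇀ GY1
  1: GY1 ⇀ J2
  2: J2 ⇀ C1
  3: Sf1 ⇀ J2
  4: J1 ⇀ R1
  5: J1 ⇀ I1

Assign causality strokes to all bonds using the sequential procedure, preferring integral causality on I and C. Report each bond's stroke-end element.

b3 stroke at Sf1  (source Sf1 imposes f)
b2 stroke at J2  (C1 outputs effort q/C1)
b1 stroke at GY1  (J2 effort already set via bond 2)
b0 stroke at GY1  (GY GY1: same side as bond 1)
b5 stroke at I1  (I1 outputs flow p/I1)
b4 stroke at J1  (only one effort-in slot at J1)

b0 |GY1
b1 |GY1
b2 |J2
b3 |Sf1
b4 |J1
b5 |I1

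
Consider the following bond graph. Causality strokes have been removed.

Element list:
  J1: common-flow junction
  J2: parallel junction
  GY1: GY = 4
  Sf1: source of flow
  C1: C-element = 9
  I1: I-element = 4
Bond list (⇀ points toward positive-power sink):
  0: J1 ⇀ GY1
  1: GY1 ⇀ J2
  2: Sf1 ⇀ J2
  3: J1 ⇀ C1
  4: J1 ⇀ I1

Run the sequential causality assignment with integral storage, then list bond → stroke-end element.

bond 2 →Sf1  (Sf1 fixes flow; stroke at Sf1)
bond 1 →J2  (only one effort-in slot at J2)
bond 0 →J1  (GY1: gyrator matches bond 1)
bond 3 →J1  (C1 integral (e out))
bond 4 →I1  (J1: last free bond brings flow in)

β0 stroke at J1
β1 stroke at J2
β2 stroke at Sf1
β3 stroke at J1
β4 stroke at I1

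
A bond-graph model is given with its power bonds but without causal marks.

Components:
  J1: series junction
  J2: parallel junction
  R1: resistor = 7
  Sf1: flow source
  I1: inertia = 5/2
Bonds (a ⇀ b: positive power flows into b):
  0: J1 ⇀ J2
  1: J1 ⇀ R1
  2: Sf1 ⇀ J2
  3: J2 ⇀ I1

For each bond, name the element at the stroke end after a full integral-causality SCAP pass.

bond 0 →J2
bond 1 →J1
bond 2 →Sf1
bond 3 →I1

β2 stroke→Sf1  (source Sf1 imposes f)
β3 stroke→I1  (I1: I, integral causality)
β0 stroke→J2  (only one effort-in slot at J2)
β1 stroke→J1  (common-f at J1 fixed by 0)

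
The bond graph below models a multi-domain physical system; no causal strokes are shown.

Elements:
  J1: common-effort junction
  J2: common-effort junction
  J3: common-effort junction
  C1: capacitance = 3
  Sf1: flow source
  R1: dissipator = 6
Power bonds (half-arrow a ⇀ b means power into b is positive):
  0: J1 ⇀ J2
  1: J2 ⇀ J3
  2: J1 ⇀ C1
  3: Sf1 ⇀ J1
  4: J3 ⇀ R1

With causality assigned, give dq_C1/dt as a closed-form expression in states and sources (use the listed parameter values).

bond 3 |Sf1  (Sf1: flow source, stroke at near end)
bond 2 |J1  (C1: C, integral causality)
bond 0 |J2  (common-e at J1 fixed by 2)
bond 1 |J3  (J2: bond 0 brought effort, rest push out)
bond 4 |R1  (J3 effort already set via bond 1)

dq_C1/dt = F_Sf1 - q_C1/18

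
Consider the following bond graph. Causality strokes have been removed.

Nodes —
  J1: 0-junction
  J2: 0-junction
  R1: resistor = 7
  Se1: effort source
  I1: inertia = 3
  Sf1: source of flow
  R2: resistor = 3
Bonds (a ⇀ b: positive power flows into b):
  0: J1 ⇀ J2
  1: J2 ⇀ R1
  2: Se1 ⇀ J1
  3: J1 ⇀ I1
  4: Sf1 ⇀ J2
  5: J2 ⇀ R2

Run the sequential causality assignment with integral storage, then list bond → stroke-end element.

bond 2 stroke→J1  (Se1 (Se) sets effort on bond)
bond 4 stroke→Sf1  (source Sf1 imposes f)
bond 0 stroke→J2  (common-e at J1 fixed by 2)
bond 3 stroke→I1  (0-jn J1 has e-setter on 2)
bond 1 stroke→R1  (J2 effort already set via bond 0)
bond 5 stroke→R2  (common-e at J2 fixed by 0)

b0 stroke→J2
b1 stroke→R1
b2 stroke→J1
b3 stroke→I1
b4 stroke→Sf1
b5 stroke→R2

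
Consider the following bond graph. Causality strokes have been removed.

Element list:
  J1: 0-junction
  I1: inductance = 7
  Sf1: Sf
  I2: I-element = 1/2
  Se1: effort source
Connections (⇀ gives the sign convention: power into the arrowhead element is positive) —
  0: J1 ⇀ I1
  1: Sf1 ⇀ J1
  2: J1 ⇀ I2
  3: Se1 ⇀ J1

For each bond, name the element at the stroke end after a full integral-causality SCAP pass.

#0 stroke at I1
#1 stroke at Sf1
#2 stroke at I2
#3 stroke at J1

b1 |Sf1  (Sf1 (Sf) sets flow on bond)
b3 |J1  (Se1 fixes effort; stroke away)
b0 |I1  (J1 effort already set via bond 3)
b2 |I2  (common-e at J1 fixed by 3)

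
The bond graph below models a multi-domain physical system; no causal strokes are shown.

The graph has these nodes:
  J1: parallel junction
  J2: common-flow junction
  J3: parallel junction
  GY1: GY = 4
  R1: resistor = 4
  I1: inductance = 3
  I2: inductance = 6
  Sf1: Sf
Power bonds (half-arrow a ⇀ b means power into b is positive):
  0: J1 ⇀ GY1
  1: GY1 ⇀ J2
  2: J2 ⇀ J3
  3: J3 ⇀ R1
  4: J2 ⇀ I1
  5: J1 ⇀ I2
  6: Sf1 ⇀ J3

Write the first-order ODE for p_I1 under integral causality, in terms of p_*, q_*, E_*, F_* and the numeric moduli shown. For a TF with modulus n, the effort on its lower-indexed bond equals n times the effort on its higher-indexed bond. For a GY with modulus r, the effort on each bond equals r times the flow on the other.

dp_I1/dt = -4*F_Sf1 - 4*p_I1/3 - 2*p_I2/3

#6 |Sf1  (Sf1 (Sf) sets flow on bond)
#4 |I1  (prefer integral on I1)
#1 |J2  (1-jn J2 has f-setter on 4)
#2 |J2  (1-jn J2 has f-setter on 4)
#3 |J3  (J3 needs exactly one e-in)
#0 |J1  (GY1: gyrator matches bond 1)
#5 |I2  (J1: bond 0 brought effort, rest push out)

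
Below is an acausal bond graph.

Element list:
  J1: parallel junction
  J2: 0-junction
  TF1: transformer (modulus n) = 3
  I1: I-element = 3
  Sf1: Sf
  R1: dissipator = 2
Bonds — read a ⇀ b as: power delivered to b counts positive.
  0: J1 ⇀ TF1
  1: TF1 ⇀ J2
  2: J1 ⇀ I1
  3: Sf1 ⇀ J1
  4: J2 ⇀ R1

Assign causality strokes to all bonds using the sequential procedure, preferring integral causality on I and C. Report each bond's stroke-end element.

bond 0 →J1
bond 1 →TF1
bond 2 →I1
bond 3 →Sf1
bond 4 →J2

b3 →Sf1  (Sf1: flow source, stroke at near end)
b2 →I1  (I1 outputs flow p/I1)
b0 →J1  (closing 0-jn rule on J1)
b1 →TF1  (TF TF1: opposite of bond 0)
b4 →J2  (J2: last free bond brings effort in)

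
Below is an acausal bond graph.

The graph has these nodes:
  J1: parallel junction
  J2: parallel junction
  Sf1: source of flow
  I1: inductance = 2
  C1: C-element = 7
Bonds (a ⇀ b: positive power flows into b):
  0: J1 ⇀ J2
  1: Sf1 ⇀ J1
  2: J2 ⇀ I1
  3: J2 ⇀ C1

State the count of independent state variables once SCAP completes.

2  (C1, I1 all integral)

b1 |Sf1  (source Sf1 imposes f)
b0 |J1  (J1: last free bond brings effort in)
b2 |I1  (prefer integral on I1)
b3 |J2  (J2 needs exactly one e-in)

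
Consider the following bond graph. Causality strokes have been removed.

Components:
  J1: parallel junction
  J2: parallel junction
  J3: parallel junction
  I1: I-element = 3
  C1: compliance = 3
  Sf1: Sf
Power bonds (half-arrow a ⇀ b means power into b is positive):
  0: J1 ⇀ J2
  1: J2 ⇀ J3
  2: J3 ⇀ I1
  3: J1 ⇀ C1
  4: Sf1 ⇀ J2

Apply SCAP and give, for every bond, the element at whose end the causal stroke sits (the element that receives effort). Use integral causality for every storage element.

β0 stroke at J2
β1 stroke at J3
β2 stroke at I1
β3 stroke at J1
β4 stroke at Sf1

bond 4 stroke→Sf1  (Sf1 fixes flow; stroke at Sf1)
bond 2 stroke→I1  (I1 outputs flow p/I1)
bond 1 stroke→J3  (J3 needs exactly one e-in)
bond 0 stroke→J2  (only one effort-in slot at J2)
bond 3 stroke→J1  (closing 0-jn rule on J1)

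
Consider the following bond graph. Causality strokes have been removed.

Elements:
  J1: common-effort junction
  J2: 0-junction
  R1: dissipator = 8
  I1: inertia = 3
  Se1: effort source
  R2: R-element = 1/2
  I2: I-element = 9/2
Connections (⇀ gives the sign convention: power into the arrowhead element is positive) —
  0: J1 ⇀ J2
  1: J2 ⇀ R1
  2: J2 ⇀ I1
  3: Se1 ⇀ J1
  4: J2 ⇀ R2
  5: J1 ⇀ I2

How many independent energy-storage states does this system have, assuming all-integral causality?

2  (I1, I2 all integral)

b3 |J1  (Se1 fixes effort; stroke away)
b0 |J2  (common-e at J1 fixed by 3)
b5 |I2  (common-e at J1 fixed by 3)
b1 |R1  (common-e at J2 fixed by 0)
b2 |I1  (common-e at J2 fixed by 0)
b4 |R2  (J2 effort already set via bond 0)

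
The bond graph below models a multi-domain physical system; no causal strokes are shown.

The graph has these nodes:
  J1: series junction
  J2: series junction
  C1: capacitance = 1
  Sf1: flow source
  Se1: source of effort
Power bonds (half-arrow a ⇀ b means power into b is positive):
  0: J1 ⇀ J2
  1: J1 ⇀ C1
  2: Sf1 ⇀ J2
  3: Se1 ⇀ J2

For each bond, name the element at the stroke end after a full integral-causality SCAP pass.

#0 stroke→J2
#1 stroke→J1
#2 stroke→Sf1
#3 stroke→J2

b2 |Sf1  (Sf1 fixes flow; stroke at Sf1)
b3 |J2  (source Se1 imposes e)
b0 |J2  (common-f at J2 fixed by 2)
b1 |J1  (common-f at J1 fixed by 0)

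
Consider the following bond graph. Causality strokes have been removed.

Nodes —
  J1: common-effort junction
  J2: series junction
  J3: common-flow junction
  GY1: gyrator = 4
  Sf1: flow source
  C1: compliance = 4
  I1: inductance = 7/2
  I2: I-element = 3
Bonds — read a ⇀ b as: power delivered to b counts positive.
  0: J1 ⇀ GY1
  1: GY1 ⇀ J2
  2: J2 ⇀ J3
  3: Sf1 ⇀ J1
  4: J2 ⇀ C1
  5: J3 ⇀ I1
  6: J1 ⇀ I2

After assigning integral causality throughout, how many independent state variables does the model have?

#3 →Sf1  (Sf1 fixes flow; stroke at Sf1)
#4 →J2  (C1: C, integral causality)
#5 →I1  (I1 outputs flow p/I1)
#2 →J3  (J3 flow already set via bond 5)
#1 →J2  (J2 flow already set via bond 2)
#0 →J1  (GY1 both-in/both-out from 1)
#6 →I2  (0-jn J1 has e-setter on 0)

3  (C1, I1, I2 all integral)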